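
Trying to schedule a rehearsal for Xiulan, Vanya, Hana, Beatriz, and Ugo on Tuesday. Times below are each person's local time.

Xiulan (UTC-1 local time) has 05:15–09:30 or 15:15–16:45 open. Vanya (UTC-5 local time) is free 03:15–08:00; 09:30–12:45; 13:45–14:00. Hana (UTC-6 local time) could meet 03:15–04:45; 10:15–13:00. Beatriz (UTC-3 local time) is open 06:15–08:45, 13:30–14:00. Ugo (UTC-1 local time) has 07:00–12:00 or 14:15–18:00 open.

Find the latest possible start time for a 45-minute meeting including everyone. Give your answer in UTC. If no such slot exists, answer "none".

09:45

Xiulan in UTC: 06:15-10:30, 16:15-17:45 (add 1h to convert from UTC-1).
Vanya in UTC: 08:15-13:00, 14:30-17:45, 18:45-19:00 (add 5h to convert from UTC-5).
Hana in UTC: 09:15-10:45, 16:15-19:00 (add 6h to convert from UTC-6).
Beatriz in UTC: 09:15-11:45, 16:30-17:00 (add 3h to convert from UTC-3).
Ugo in UTC: 08:00-13:00, 15:15-19:00 (add 1h to convert from UTC-1).
Xiulan ∩ Vanya: 08:15-10:30, 16:15-17:45.
Xiulan ∩ Vanya ∩ Hana: 09:15-10:30, 16:15-17:45.
Xiulan ∩ Vanya ∩ Hana ∩ Beatriz: 09:15-10:30, 16:30-17:00.
Xiulan ∩ Vanya ∩ Hana ∩ Beatriz ∩ Ugo: 09:15-10:30, 16:30-17:00.
The last common window of at least 45 minutes is 09:15-10:30; a 45-minute meeting can start as late as 09:45 and still end by 10:30.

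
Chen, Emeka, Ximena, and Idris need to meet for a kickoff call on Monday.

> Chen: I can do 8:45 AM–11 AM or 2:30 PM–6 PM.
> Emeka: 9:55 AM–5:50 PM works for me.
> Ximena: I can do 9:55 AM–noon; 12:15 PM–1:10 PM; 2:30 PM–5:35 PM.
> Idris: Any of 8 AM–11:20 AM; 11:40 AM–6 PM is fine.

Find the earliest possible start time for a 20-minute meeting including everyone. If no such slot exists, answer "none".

09:55

Chen ∩ Emeka: 09:55-11:00, 14:30-17:50.
Chen ∩ Emeka ∩ Ximena: 09:55-11:00, 14:30-17:35.
Chen ∩ Emeka ∩ Ximena ∩ Idris: 09:55-11:00, 14:30-17:35.
So the common availability across everyone is 09:55-11:00, 14:30-17:35.
The first common window of at least 20 minutes is 09:55-11:00, so the earliest start is 09:55.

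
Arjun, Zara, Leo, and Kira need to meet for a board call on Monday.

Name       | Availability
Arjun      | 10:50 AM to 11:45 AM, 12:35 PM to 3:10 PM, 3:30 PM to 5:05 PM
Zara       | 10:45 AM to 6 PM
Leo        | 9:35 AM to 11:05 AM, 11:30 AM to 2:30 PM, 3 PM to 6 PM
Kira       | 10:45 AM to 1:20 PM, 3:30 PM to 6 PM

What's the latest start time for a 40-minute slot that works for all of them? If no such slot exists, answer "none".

16:25

Arjun ∩ Zara: 10:50-11:45, 12:35-15:10, 15:30-17:05.
Arjun ∩ Zara ∩ Leo: 10:50-11:05, 11:30-11:45, 12:35-14:30, 15:00-15:10, 15:30-17:05.
Arjun ∩ Zara ∩ Leo ∩ Kira: 10:50-11:05, 11:30-11:45, 12:35-13:20, 15:30-17:05.
So the common availability across everyone is 10:50-11:05, 11:30-11:45, 12:35-13:20, 15:30-17:05.
The last common window of at least 40 minutes is 15:30-17:05; a 40-minute meeting can start as late as 16:25 and still end by 17:05.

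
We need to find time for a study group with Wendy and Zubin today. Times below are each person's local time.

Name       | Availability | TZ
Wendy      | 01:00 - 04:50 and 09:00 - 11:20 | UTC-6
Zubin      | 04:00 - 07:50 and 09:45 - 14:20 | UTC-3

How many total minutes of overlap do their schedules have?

Wendy in UTC: 07:00-10:50, 15:00-17:20 (add 6h to convert from UTC-6).
Zubin in UTC: 07:00-10:50, 12:45-17:20 (add 3h to convert from UTC-3).
Wendy ∩ Zubin: 07:00-10:50, 15:00-17:20.
So the common availability across everyone is 07:00-10:50, 15:00-17:20.
Summing the common windows: 230 + 140 = 370 minutes.

370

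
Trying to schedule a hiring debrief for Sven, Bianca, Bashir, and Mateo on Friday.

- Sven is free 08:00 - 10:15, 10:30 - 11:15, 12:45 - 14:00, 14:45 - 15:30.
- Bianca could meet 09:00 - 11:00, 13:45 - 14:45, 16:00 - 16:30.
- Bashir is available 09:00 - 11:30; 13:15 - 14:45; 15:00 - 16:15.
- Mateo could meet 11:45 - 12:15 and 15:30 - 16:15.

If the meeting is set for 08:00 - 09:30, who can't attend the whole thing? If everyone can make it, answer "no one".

Bashir, Bianca, Mateo

Sven: free for 08:00-09:30. Bianca: not fully free for 08:00-09:30. Bashir: not fully free for 08:00-09:30. Mateo: not fully free for 08:00-09:30.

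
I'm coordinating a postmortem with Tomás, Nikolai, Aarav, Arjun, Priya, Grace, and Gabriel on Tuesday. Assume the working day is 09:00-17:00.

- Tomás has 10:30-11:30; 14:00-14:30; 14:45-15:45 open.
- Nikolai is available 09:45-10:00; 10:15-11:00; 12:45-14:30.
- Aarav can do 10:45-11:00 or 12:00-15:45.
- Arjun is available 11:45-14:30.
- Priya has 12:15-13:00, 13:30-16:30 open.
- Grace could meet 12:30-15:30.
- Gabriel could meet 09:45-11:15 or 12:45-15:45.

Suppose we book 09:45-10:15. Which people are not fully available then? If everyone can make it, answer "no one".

Aarav, Arjun, Grace, Nikolai, Priya, Tomás

Tomás: not fully free for 09:45-10:15. Nikolai: not fully free for 09:45-10:15. Aarav: not fully free for 09:45-10:15. Arjun: not fully free for 09:45-10:15. Priya: not fully free for 09:45-10:15. Grace: not fully free for 09:45-10:15. Gabriel: free for 09:45-10:15.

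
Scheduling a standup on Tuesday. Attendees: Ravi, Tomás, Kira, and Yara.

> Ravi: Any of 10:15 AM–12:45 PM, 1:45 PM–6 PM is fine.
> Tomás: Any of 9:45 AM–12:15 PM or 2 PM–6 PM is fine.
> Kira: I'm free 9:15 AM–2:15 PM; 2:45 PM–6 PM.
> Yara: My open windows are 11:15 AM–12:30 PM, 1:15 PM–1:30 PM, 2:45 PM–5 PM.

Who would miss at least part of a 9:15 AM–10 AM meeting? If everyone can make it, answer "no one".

Ravi: not fully free for 09:15-10:00. Tomás: not fully free for 09:15-10:00. Kira: free for 09:15-10:00. Yara: not fully free for 09:15-10:00.

Ravi, Tomás, Yara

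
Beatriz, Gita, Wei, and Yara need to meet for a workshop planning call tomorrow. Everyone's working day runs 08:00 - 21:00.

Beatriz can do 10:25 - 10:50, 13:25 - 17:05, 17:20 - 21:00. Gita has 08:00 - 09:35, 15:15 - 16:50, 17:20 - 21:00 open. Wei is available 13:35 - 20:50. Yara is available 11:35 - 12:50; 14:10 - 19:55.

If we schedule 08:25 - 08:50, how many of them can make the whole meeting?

1

Gita can make the full 08:25-08:50 slot — that's 1.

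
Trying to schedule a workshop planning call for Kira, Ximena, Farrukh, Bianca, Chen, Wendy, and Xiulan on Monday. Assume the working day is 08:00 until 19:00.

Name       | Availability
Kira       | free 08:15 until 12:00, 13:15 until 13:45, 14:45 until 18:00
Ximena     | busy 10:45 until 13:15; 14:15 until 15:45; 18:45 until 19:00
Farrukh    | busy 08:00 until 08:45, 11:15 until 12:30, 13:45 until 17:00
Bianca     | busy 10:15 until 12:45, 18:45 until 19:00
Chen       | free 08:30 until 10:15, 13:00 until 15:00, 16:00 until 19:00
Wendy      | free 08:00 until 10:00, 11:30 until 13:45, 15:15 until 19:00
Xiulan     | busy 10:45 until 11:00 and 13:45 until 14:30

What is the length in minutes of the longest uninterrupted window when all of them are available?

75

Kira free: 08:15-12:00, 13:15-13:45, 14:45-18:00.
Ximena free: 08:00-10:45, 13:15-14:15, 15:45-18:45 (invert busy blocks within the working day).
Farrukh free: 08:45-11:15, 12:30-13:45, 17:00-19:00 (invert busy blocks within the working day).
Bianca free: 08:00-10:15, 12:45-18:45 (invert busy blocks within the working day).
Chen free: 08:30-10:15, 13:00-15:00, 16:00-19:00.
Wendy free: 08:00-10:00, 11:30-13:45, 15:15-19:00.
Xiulan free: 08:00-10:45, 11:00-13:45, 14:30-19:00 (invert busy blocks within the working day).
Kira ∩ Ximena: 08:15-10:45, 13:15-13:45, 15:45-18:00.
Kira ∩ Ximena ∩ Farrukh: 08:45-10:45, 13:15-13:45, 17:00-18:00.
Kira ∩ Ximena ∩ Farrukh ∩ Bianca: 08:45-10:15, 13:15-13:45, 17:00-18:00.
Kira ∩ Ximena ∩ Farrukh ∩ Bianca ∩ Chen: 08:45-10:15, 13:15-13:45, 17:00-18:00.
Kira ∩ Ximena ∩ Farrukh ∩ Bianca ∩ Chen ∩ Wendy: 08:45-10:00, 13:15-13:45, 17:00-18:00.
Kira ∩ Ximena ∩ Farrukh ∩ Bianca ∩ Chen ∩ Wendy ∩ Xiulan: 08:45-10:00, 13:15-13:45, 17:00-18:00.
The longest is 08:45-10:00 at 75 minutes.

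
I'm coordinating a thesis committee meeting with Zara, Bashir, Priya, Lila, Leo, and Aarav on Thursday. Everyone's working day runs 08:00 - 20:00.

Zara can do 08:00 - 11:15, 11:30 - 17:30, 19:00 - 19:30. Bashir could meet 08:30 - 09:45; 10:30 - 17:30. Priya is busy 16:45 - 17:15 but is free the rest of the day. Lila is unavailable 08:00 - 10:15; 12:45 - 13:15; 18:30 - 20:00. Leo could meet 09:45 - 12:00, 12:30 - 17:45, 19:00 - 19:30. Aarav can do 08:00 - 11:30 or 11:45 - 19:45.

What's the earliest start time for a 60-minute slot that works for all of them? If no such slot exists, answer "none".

Zara free: 08:00-11:15, 11:30-17:30, 19:00-19:30.
Bashir free: 08:30-09:45, 10:30-17:30.
Priya free: 08:00-16:45, 17:15-20:00 (invert busy blocks within the working day).
Lila free: 10:15-12:45, 13:15-18:30 (invert busy blocks within the working day).
Leo free: 09:45-12:00, 12:30-17:45, 19:00-19:30.
Aarav free: 08:00-11:30, 11:45-19:45.
Zara ∩ Bashir: 08:30-09:45, 10:30-11:15, 11:30-17:30.
Zara ∩ Bashir ∩ Priya: 08:30-09:45, 10:30-11:15, 11:30-16:45, 17:15-17:30.
Zara ∩ Bashir ∩ Priya ∩ Lila: 10:30-11:15, 11:30-12:45, 13:15-16:45, 17:15-17:30.
Zara ∩ Bashir ∩ Priya ∩ Lila ∩ Leo: 10:30-11:15, 11:30-12:00, 12:30-12:45, 13:15-16:45, 17:15-17:30.
Zara ∩ Bashir ∩ Priya ∩ Lila ∩ Leo ∩ Aarav: 10:30-11:15, 11:45-12:00, 12:30-12:45, 13:15-16:45, 17:15-17:30.
The first common window of at least 60 minutes is 13:15-16:45, so the earliest start is 13:15.

13:15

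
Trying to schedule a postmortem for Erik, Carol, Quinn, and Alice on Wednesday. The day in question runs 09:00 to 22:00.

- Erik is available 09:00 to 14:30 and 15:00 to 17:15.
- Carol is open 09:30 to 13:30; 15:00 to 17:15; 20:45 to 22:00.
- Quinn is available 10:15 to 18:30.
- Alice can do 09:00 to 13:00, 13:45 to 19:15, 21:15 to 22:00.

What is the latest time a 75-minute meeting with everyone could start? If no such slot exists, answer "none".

Erik ∩ Carol: 09:30-13:30, 15:00-17:15.
Erik ∩ Carol ∩ Quinn: 10:15-13:30, 15:00-17:15.
Erik ∩ Carol ∩ Quinn ∩ Alice: 10:15-13:00, 15:00-17:15.
The last common window of at least 75 minutes is 15:00-17:15; a 75-minute meeting can start as late as 16:00 and still end by 17:15.

16:00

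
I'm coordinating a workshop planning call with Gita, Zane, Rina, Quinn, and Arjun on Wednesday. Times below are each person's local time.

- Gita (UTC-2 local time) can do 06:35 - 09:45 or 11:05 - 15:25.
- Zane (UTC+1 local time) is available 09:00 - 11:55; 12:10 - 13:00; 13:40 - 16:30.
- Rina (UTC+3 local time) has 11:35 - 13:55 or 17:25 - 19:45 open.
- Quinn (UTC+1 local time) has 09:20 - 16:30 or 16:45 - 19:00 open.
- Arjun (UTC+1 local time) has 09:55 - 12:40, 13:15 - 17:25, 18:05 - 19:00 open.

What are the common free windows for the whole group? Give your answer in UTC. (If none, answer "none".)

08:55-10:55, 14:25-15:30

Gita in UTC: 08:35-11:45, 13:05-17:25 (add 2h to convert from UTC-2).
Zane in UTC: 08:00-10:55, 11:10-12:00, 12:40-15:30 (subtract 1h to convert from UTC+1).
Rina in UTC: 08:35-10:55, 14:25-16:45 (subtract 3h to convert from UTC+3).
Quinn in UTC: 08:20-15:30, 15:45-18:00 (subtract 1h to convert from UTC+1).
Arjun in UTC: 08:55-11:40, 12:15-16:25, 17:05-18:00 (subtract 1h to convert from UTC+1).
Gita ∩ Zane: 08:35-10:55, 11:10-11:45, 13:05-15:30.
Gita ∩ Zane ∩ Rina: 08:35-10:55, 14:25-15:30.
Gita ∩ Zane ∩ Rina ∩ Quinn: 08:35-10:55, 14:25-15:30.
Gita ∩ Zane ∩ Rina ∩ Quinn ∩ Arjun: 08:55-10:55, 14:25-15:30.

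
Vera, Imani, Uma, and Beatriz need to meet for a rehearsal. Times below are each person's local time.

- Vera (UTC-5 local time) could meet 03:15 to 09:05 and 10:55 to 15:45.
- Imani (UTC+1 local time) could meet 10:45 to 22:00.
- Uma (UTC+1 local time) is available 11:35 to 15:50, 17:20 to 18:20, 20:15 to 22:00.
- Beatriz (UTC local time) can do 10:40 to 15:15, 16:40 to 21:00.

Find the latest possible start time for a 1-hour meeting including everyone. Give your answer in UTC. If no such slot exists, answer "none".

19:45

Vera in UTC: 08:15-14:05, 15:55-20:45 (add 5h to convert from UTC-5).
Imani in UTC: 09:45-21:00 (subtract 1h to convert from UTC+1).
Uma in UTC: 10:35-14:50, 16:20-17:20, 19:15-21:00 (subtract 1h to convert from UTC+1).
Beatriz in UTC: 10:40-15:15, 16:40-21:00.
Vera ∩ Imani: 09:45-14:05, 15:55-20:45.
Vera ∩ Imani ∩ Uma: 10:35-14:05, 16:20-17:20, 19:15-20:45.
Vera ∩ Imani ∩ Uma ∩ Beatriz: 10:40-14:05, 16:40-17:20, 19:15-20:45.
The last common window of at least 60 minutes is 19:15-20:45; a 60-minute meeting can start as late as 19:45 and still end by 20:45.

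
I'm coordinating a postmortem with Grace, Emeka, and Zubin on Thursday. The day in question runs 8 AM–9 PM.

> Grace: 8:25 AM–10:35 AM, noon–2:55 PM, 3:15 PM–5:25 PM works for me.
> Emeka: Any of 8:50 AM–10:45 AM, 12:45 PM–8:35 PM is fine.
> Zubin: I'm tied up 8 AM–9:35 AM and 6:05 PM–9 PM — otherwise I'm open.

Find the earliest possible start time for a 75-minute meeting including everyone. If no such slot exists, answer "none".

Grace free: 08:25-10:35, 12:00-14:55, 15:15-17:25.
Emeka free: 08:50-10:45, 12:45-20:35.
Zubin free: 09:35-18:05 (invert busy blocks within the working day).
Grace ∩ Emeka: 08:50-10:35, 12:45-14:55, 15:15-17:25.
Grace ∩ Emeka ∩ Zubin: 09:35-10:35, 12:45-14:55, 15:15-17:25.
The first common window of at least 75 minutes is 12:45-14:55, so the earliest start is 12:45.

12:45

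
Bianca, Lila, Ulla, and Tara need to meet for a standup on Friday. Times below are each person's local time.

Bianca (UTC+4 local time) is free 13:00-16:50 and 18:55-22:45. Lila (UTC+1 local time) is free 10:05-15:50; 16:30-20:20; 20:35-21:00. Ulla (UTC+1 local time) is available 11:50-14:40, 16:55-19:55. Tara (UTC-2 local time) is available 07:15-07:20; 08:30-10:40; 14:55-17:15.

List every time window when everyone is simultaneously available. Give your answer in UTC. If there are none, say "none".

10:50-12:40, 16:55-18:45

Bianca in UTC: 09:00-12:50, 14:55-18:45 (subtract 4h to convert from UTC+4).
Lila in UTC: 09:05-14:50, 15:30-19:20, 19:35-20:00 (subtract 1h to convert from UTC+1).
Ulla in UTC: 10:50-13:40, 15:55-18:55 (subtract 1h to convert from UTC+1).
Tara in UTC: 09:15-09:20, 10:30-12:40, 16:55-19:15 (add 2h to convert from UTC-2).
Bianca ∩ Lila: 09:05-12:50, 15:30-18:45.
Bianca ∩ Lila ∩ Ulla: 10:50-12:50, 15:55-18:45.
Bianca ∩ Lila ∩ Ulla ∩ Tara: 10:50-12:40, 16:55-18:45.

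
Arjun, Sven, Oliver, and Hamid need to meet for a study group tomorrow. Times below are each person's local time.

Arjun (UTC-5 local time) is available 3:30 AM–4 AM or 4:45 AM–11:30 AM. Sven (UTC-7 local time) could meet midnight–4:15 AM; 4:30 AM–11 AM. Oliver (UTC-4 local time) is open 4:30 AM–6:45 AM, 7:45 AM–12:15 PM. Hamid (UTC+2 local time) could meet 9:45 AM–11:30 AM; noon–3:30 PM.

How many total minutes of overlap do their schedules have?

Arjun in UTC: 08:30-09:00, 09:45-16:30 (add 5h to convert from UTC-5).
Sven in UTC: 07:00-11:15, 11:30-18:00 (add 7h to convert from UTC-7).
Oliver in UTC: 08:30-10:45, 11:45-16:15 (add 4h to convert from UTC-4).
Hamid in UTC: 07:45-09:30, 10:00-13:30 (subtract 2h to convert from UTC+2).
Arjun ∩ Sven: 08:30-09:00, 09:45-11:15, 11:30-16:30.
Arjun ∩ Sven ∩ Oliver: 08:30-09:00, 09:45-10:45, 11:45-16:15.
Arjun ∩ Sven ∩ Oliver ∩ Hamid: 08:30-09:00, 10:00-10:45, 11:45-13:30.
Summing the common windows: 30 + 45 + 105 = 180 minutes.

180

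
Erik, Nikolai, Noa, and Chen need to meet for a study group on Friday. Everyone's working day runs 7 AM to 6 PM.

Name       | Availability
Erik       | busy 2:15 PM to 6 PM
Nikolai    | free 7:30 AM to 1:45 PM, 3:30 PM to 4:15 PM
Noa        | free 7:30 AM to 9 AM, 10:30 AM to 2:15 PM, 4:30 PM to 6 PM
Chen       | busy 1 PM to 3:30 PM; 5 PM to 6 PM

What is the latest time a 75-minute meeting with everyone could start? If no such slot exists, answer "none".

Erik free: 07:00-14:15 (invert busy blocks within the working day).
Nikolai free: 07:30-13:45, 15:30-16:15.
Noa free: 07:30-09:00, 10:30-14:15, 16:30-18:00.
Chen free: 07:00-13:00, 15:30-17:00 (invert busy blocks within the working day).
Erik ∩ Nikolai: 07:30-13:45.
Erik ∩ Nikolai ∩ Noa: 07:30-09:00, 10:30-13:45.
Erik ∩ Nikolai ∩ Noa ∩ Chen: 07:30-09:00, 10:30-13:00.
The last common window of at least 75 minutes is 10:30-13:00; a 75-minute meeting can start as late as 11:45 and still end by 13:00.

11:45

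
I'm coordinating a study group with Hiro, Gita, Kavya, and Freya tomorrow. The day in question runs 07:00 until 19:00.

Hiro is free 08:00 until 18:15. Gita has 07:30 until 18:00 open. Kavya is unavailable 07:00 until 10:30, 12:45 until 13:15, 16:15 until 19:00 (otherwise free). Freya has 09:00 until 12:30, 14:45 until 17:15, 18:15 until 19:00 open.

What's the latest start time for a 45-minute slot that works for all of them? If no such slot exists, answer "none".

15:30

Hiro free: 08:00-18:15.
Gita free: 07:30-18:00.
Kavya free: 10:30-12:45, 13:15-16:15 (invert busy blocks within the working day).
Freya free: 09:00-12:30, 14:45-17:15, 18:15-19:00.
Hiro ∩ Gita: 08:00-18:00.
Hiro ∩ Gita ∩ Kavya: 10:30-12:45, 13:15-16:15.
Hiro ∩ Gita ∩ Kavya ∩ Freya: 10:30-12:30, 14:45-16:15.
So the common availability across everyone is 10:30-12:30, 14:45-16:15.
The last common window of at least 45 minutes is 14:45-16:15; a 45-minute meeting can start as late as 15:30 and still end by 16:15.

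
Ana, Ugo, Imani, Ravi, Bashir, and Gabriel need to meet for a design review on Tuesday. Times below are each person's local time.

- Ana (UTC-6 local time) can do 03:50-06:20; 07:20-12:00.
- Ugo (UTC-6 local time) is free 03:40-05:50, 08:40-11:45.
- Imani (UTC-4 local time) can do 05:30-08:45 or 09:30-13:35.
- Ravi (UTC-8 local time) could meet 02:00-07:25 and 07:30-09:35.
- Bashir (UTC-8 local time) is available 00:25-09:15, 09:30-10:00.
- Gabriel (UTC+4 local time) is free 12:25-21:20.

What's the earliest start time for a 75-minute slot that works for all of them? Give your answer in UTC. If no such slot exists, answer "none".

10:00

Ana in UTC: 09:50-12:20, 13:20-18:00 (add 6h to convert from UTC-6).
Ugo in UTC: 09:40-11:50, 14:40-17:45 (add 6h to convert from UTC-6).
Imani in UTC: 09:30-12:45, 13:30-17:35 (add 4h to convert from UTC-4).
Ravi in UTC: 10:00-15:25, 15:30-17:35 (add 8h to convert from UTC-8).
Bashir in UTC: 08:25-17:15, 17:30-18:00 (add 8h to convert from UTC-8).
Gabriel in UTC: 08:25-17:20 (subtract 4h to convert from UTC+4).
Ana ∩ Ugo: 09:50-11:50, 14:40-17:45.
Ana ∩ Ugo ∩ Imani: 09:50-11:50, 14:40-17:35.
Ana ∩ Ugo ∩ Imani ∩ Ravi: 10:00-11:50, 14:40-15:25, 15:30-17:35.
Ana ∩ Ugo ∩ Imani ∩ Ravi ∩ Bashir: 10:00-11:50, 14:40-15:25, 15:30-17:15, 17:30-17:35.
Ana ∩ Ugo ∩ Imani ∩ Ravi ∩ Bashir ∩ Gabriel: 10:00-11:50, 14:40-15:25, 15:30-17:15.
The first common window of at least 75 minutes is 10:00-11:50, so the earliest start is 10:00.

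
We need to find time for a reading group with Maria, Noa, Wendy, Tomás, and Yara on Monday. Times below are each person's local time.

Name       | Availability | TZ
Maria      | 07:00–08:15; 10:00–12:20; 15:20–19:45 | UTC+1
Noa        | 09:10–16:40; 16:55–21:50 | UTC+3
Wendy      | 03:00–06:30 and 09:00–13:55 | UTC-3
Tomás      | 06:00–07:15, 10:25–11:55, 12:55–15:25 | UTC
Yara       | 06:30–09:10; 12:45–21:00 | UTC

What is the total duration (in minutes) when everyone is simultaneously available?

Maria in UTC: 06:00-07:15, 09:00-11:20, 14:20-18:45 (subtract 1h to convert from UTC+1).
Noa in UTC: 06:10-13:40, 13:55-18:50 (subtract 3h to convert from UTC+3).
Wendy in UTC: 06:00-09:30, 12:00-16:55 (add 3h to convert from UTC-3).
Tomás in UTC: 06:00-07:15, 10:25-11:55, 12:55-15:25.
Yara in UTC: 06:30-09:10, 12:45-21:00.
Maria ∩ Noa: 06:10-07:15, 09:00-11:20, 14:20-18:45.
Maria ∩ Noa ∩ Wendy: 06:10-07:15, 09:00-09:30, 14:20-16:55.
Maria ∩ Noa ∩ Wendy ∩ Tomás: 06:10-07:15, 14:20-15:25.
Maria ∩ Noa ∩ Wendy ∩ Tomás ∩ Yara: 06:30-07:15, 14:20-15:25.
Those are the intersection windows.
Summing the common windows: 45 + 65 = 110 minutes.

110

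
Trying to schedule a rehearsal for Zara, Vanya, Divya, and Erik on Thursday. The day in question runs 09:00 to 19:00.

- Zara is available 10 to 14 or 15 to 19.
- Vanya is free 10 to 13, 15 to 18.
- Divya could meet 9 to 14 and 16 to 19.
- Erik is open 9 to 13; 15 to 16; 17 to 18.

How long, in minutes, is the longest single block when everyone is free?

Zara ∩ Vanya: 10:00-13:00, 15:00-18:00.
Zara ∩ Vanya ∩ Divya: 10:00-13:00, 16:00-18:00.
Zara ∩ Vanya ∩ Divya ∩ Erik: 10:00-13:00, 17:00-18:00.
The longest is 10:00-13:00 at 180 minutes.

180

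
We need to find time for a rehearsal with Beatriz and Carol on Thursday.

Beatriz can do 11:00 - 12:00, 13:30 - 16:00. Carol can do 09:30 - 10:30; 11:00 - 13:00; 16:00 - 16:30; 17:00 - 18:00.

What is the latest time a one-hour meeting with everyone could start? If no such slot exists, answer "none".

Beatriz ∩ Carol: 11:00-12:00.
The last common window of at least 60 minutes is 11:00-12:00; a 60-minute meeting can start as late as 11:00 and still end by 12:00.

11:00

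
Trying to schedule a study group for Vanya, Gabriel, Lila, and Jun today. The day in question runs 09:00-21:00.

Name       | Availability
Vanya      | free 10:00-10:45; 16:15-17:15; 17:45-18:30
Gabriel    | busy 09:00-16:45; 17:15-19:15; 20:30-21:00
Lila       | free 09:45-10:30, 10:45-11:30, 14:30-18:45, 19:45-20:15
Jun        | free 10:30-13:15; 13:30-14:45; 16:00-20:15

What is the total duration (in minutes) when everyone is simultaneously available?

30

Vanya free: 10:00-10:45, 16:15-17:15, 17:45-18:30.
Gabriel free: 16:45-17:15, 19:15-20:30 (invert busy blocks within the working day).
Lila free: 09:45-10:30, 10:45-11:30, 14:30-18:45, 19:45-20:15.
Jun free: 10:30-13:15, 13:30-14:45, 16:00-20:15.
Vanya ∩ Gabriel: 16:45-17:15.
Vanya ∩ Gabriel ∩ Lila: 16:45-17:15.
Vanya ∩ Gabriel ∩ Lila ∩ Jun: 16:45-17:15.
That's a single block of 30 minutes.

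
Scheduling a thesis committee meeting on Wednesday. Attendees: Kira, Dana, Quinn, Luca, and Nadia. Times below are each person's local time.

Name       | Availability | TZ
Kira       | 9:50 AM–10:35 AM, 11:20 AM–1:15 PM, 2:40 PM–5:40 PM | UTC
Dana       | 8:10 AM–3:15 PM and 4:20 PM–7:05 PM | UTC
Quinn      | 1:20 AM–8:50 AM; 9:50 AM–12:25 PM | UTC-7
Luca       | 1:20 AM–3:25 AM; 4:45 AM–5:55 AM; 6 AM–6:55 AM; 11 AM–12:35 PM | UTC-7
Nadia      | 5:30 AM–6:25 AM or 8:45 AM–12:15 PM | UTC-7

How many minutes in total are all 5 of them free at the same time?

Kira in UTC: 09:50-10:35, 11:20-13:15, 14:40-17:40.
Dana in UTC: 08:10-15:15, 16:20-19:05.
Quinn in UTC: 08:20-15:50, 16:50-19:25 (add 7h to convert from UTC-7).
Luca in UTC: 08:20-10:25, 11:45-12:55, 13:00-13:55, 18:00-19:35 (add 7h to convert from UTC-7).
Nadia in UTC: 12:30-13:25, 15:45-19:15 (add 7h to convert from UTC-7).
Kira ∩ Dana: 09:50-10:35, 11:20-13:15, 14:40-15:15, 16:20-17:40.
Kira ∩ Dana ∩ Quinn: 09:50-10:35, 11:20-13:15, 14:40-15:15, 16:50-17:40.
Kira ∩ Dana ∩ Quinn ∩ Luca: 09:50-10:25, 11:45-12:55, 13:00-13:15.
Kira ∩ Dana ∩ Quinn ∩ Luca ∩ Nadia: 12:30-12:55, 13:00-13:15.
Those are the intersection windows.
Summing the common windows: 25 + 15 = 40 minutes.

40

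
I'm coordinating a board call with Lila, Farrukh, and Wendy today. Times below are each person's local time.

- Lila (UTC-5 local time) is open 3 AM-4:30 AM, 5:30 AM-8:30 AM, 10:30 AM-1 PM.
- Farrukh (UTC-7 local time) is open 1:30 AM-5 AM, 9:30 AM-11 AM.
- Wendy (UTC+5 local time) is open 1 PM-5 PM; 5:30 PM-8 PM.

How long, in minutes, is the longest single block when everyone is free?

90

Lila in UTC: 08:00-09:30, 10:30-13:30, 15:30-18:00 (add 5h to convert from UTC-5).
Farrukh in UTC: 08:30-12:00, 16:30-18:00 (add 7h to convert from UTC-7).
Wendy in UTC: 08:00-12:00, 12:30-15:00 (subtract 5h to convert from UTC+5).
Lila ∩ Farrukh: 08:30-09:30, 10:30-12:00, 16:30-18:00.
Lila ∩ Farrukh ∩ Wendy: 08:30-09:30, 10:30-12:00.
The longest is 10:30-12:00 at 90 minutes.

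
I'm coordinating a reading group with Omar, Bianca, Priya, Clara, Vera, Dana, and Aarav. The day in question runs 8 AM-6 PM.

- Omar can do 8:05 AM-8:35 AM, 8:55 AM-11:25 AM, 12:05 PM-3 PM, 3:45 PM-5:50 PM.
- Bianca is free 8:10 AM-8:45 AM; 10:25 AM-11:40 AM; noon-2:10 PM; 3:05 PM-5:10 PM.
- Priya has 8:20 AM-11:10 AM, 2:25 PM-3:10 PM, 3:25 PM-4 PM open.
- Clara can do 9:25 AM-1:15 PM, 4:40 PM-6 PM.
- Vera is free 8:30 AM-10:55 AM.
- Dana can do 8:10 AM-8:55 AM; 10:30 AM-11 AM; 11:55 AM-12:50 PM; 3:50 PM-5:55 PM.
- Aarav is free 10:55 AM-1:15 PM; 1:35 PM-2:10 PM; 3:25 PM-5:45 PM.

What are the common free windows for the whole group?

none

Omar ∩ Bianca: 08:10-08:35, 10:25-11:25, 12:05-14:10, 15:45-17:10.
Omar ∩ Bianca ∩ Priya: 08:20-08:35, 10:25-11:10, 15:45-16:00.
Omar ∩ Bianca ∩ Priya ∩ Clara: 10:25-11:10.
Omar ∩ Bianca ∩ Priya ∩ Clara ∩ Vera: 10:25-10:55.
Omar ∩ Bianca ∩ Priya ∩ Clara ∩ Vera ∩ Dana: 10:30-10:55.
Omar ∩ Bianca ∩ Priya ∩ Clara ∩ Vera ∩ Dana ∩ Aarav: ∅.
There is no time when everyone is free.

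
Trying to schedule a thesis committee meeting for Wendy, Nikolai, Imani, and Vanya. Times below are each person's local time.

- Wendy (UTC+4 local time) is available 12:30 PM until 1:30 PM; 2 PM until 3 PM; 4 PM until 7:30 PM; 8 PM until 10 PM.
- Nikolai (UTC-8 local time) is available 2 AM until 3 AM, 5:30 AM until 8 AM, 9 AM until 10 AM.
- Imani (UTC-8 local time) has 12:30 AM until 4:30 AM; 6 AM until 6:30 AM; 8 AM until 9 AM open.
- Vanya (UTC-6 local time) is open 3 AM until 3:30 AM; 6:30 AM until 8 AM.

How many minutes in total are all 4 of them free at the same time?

Wendy in UTC: 08:30-09:30, 10:00-11:00, 12:00-15:30, 16:00-18:00 (subtract 4h to convert from UTC+4).
Nikolai in UTC: 10:00-11:00, 13:30-16:00, 17:00-18:00 (add 8h to convert from UTC-8).
Imani in UTC: 08:30-12:30, 14:00-14:30, 16:00-17:00 (add 8h to convert from UTC-8).
Vanya in UTC: 09:00-09:30, 12:30-14:00 (add 6h to convert from UTC-6).
Wendy ∩ Nikolai: 10:00-11:00, 13:30-15:30, 17:00-18:00.
Wendy ∩ Nikolai ∩ Imani: 10:00-11:00, 14:00-14:30.
Wendy ∩ Nikolai ∩ Imani ∩ Vanya: ∅.
There is no time when everyone is free.
There is no common window, so the total is 0 minutes.

0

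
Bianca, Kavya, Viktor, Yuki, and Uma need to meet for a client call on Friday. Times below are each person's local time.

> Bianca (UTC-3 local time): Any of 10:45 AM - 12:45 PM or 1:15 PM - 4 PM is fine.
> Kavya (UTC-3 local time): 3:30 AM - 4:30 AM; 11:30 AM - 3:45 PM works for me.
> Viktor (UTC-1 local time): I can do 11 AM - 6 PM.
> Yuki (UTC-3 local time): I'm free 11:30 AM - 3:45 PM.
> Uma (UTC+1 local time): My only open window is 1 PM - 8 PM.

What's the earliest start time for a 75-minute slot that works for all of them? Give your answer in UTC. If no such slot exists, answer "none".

14:30

Bianca in UTC: 13:45-15:45, 16:15-19:00 (add 3h to convert from UTC-3).
Kavya in UTC: 06:30-07:30, 14:30-18:45 (add 3h to convert from UTC-3).
Viktor in UTC: 12:00-19:00 (add 1h to convert from UTC-1).
Yuki in UTC: 14:30-18:45 (add 3h to convert from UTC-3).
Uma in UTC: 12:00-19:00 (subtract 1h to convert from UTC+1).
Bianca ∩ Kavya: 14:30-15:45, 16:15-18:45.
Bianca ∩ Kavya ∩ Viktor: 14:30-15:45, 16:15-18:45.
Bianca ∩ Kavya ∩ Viktor ∩ Yuki: 14:30-15:45, 16:15-18:45.
Bianca ∩ Kavya ∩ Viktor ∩ Yuki ∩ Uma: 14:30-15:45, 16:15-18:45.
The first common window of at least 75 minutes is 14:30-15:45, so the earliest start is 14:30.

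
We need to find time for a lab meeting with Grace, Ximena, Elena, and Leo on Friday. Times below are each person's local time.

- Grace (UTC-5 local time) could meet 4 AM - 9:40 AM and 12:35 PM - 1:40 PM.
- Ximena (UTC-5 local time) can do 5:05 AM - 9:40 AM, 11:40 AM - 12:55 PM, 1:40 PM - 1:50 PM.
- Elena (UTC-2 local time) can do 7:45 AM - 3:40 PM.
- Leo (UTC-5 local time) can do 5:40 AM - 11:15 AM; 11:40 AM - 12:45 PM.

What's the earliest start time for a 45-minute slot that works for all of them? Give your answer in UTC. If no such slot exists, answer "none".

Grace in UTC: 09:00-14:40, 17:35-18:40 (add 5h to convert from UTC-5).
Ximena in UTC: 10:05-14:40, 16:40-17:55, 18:40-18:50 (add 5h to convert from UTC-5).
Elena in UTC: 09:45-17:40 (add 2h to convert from UTC-2).
Leo in UTC: 10:40-16:15, 16:40-17:45 (add 5h to convert from UTC-5).
Grace ∩ Ximena: 10:05-14:40, 17:35-17:55.
Grace ∩ Ximena ∩ Elena: 10:05-14:40, 17:35-17:40.
Grace ∩ Ximena ∩ Elena ∩ Leo: 10:40-14:40, 17:35-17:40.
Those are the intersection windows.
The first common window of at least 45 minutes is 10:40-14:40, so the earliest start is 10:40.

10:40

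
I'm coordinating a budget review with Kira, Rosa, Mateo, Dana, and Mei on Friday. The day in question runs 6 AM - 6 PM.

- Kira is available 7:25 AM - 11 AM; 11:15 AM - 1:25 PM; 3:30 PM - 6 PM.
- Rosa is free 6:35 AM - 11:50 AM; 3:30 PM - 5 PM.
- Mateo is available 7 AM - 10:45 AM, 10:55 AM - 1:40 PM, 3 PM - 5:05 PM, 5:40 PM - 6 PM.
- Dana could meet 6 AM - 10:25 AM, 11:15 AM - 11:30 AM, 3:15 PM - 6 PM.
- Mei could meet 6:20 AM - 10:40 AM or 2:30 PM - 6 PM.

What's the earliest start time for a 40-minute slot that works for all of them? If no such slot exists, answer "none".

Kira ∩ Rosa: 07:25-11:00, 11:15-11:50, 15:30-17:00.
Kira ∩ Rosa ∩ Mateo: 07:25-10:45, 10:55-11:00, 11:15-11:50, 15:30-17:00.
Kira ∩ Rosa ∩ Mateo ∩ Dana: 07:25-10:25, 11:15-11:30, 15:30-17:00.
Kira ∩ Rosa ∩ Mateo ∩ Dana ∩ Mei: 07:25-10:25, 15:30-17:00.
Those are the intersection windows.
The first common window of at least 40 minutes is 07:25-10:25, so the earliest start is 07:25.

07:25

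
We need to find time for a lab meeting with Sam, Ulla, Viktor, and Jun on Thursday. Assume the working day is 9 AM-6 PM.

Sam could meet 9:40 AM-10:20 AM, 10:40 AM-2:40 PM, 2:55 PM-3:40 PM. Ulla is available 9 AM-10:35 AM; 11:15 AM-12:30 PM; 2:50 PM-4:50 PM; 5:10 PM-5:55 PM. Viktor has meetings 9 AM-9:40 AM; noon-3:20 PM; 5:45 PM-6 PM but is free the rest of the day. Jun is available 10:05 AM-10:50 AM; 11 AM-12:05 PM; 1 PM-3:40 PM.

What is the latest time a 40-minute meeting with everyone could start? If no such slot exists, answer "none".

Sam free: 09:40-10:20, 10:40-14:40, 14:55-15:40.
Ulla free: 09:00-10:35, 11:15-12:30, 14:50-16:50, 17:10-17:55.
Viktor free: 09:40-12:00, 15:20-17:45 (invert busy blocks within the working day).
Jun free: 10:05-10:50, 11:00-12:05, 13:00-15:40.
Sam ∩ Ulla: 09:40-10:20, 11:15-12:30, 14:55-15:40.
Sam ∩ Ulla ∩ Viktor: 09:40-10:20, 11:15-12:00, 15:20-15:40.
Sam ∩ Ulla ∩ Viktor ∩ Jun: 10:05-10:20, 11:15-12:00, 15:20-15:40.
Those are the intersection windows.
The last common window of at least 40 minutes is 11:15-12:00; a 40-minute meeting can start as late as 11:20 and still end by 12:00.

11:20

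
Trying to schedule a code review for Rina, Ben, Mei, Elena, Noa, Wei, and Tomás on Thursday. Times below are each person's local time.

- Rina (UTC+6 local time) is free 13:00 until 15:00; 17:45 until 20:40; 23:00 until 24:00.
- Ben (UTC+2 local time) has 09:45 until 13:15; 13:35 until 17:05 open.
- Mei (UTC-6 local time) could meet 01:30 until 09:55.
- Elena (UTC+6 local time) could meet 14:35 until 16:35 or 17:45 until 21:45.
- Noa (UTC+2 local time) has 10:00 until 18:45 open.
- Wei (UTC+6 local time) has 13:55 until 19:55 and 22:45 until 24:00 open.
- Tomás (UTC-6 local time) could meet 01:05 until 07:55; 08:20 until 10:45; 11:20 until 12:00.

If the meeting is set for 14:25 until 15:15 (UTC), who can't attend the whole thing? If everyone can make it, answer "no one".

Ben, Rina, Wei

Rina in UTC: 07:00-09:00, 11:45-14:40, 17:00-18:00 (subtract 6h to convert from UTC+6).
Ben in UTC: 07:45-11:15, 11:35-15:05 (subtract 2h to convert from UTC+2).
Mei in UTC: 07:30-15:55 (add 6h to convert from UTC-6).
Elena in UTC: 08:35-10:35, 11:45-15:45 (subtract 6h to convert from UTC+6).
Noa in UTC: 08:00-16:45 (subtract 2h to convert from UTC+2).
Wei in UTC: 07:55-13:55, 16:45-18:00 (subtract 6h to convert from UTC+6).
Tomás in UTC: 07:05-13:55, 14:20-16:45, 17:20-18:00 (add 6h to convert from UTC-6).
Rina: not fully free for 14:25-15:15. Ben: not fully free for 14:25-15:15. Mei: free for 14:25-15:15. Elena: free for 14:25-15:15. Noa: free for 14:25-15:15. Wei: not fully free for 14:25-15:15. Tomás: free for 14:25-15:15.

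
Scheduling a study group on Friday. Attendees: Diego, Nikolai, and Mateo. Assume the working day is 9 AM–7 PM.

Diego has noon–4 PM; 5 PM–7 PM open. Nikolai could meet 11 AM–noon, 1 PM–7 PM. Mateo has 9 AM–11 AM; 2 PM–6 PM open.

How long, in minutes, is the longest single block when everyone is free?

120

Diego ∩ Nikolai: 13:00-16:00, 17:00-19:00.
Diego ∩ Nikolai ∩ Mateo: 14:00-16:00, 17:00-18:00.
Those are the intersection windows.
The longest is 14:00-16:00 at 120 minutes.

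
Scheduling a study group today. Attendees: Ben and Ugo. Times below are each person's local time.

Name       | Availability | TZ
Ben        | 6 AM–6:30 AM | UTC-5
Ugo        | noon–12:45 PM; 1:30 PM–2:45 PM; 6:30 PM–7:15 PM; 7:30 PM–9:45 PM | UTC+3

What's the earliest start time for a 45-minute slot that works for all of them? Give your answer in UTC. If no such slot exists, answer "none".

Ben in UTC: 11:00-11:30 (add 5h to convert from UTC-5).
Ugo in UTC: 09:00-09:45, 10:30-11:45, 15:30-16:15, 16:30-18:45 (subtract 3h to convert from UTC+3).
Ben ∩ Ugo: 11:00-11:30.
Those are the intersection windows.
No common window is at least 45 minutes long.

none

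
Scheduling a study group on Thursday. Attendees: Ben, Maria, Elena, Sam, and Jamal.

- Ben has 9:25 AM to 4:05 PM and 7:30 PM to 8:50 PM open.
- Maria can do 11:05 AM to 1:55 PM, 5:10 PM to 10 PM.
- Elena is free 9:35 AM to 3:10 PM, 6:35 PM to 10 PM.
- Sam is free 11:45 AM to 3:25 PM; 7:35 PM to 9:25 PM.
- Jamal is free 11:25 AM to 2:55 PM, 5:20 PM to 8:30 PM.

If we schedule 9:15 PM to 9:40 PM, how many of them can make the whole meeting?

2

Maria and Elena can make the full 21:15-21:40 slot — that's 2.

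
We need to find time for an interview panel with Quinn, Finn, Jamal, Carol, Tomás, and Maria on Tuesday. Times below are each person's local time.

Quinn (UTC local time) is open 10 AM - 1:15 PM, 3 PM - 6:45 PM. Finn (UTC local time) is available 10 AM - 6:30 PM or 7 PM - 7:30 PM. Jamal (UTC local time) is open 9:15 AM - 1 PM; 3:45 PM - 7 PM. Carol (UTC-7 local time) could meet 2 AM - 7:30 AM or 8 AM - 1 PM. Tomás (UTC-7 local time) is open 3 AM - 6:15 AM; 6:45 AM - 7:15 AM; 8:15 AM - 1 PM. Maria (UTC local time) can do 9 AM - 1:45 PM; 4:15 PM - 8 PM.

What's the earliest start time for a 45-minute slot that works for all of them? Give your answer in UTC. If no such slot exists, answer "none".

Quinn in UTC: 10:00-13:15, 15:00-18:45.
Finn in UTC: 10:00-18:30, 19:00-19:30.
Jamal in UTC: 09:15-13:00, 15:45-19:00.
Carol in UTC: 09:00-14:30, 15:00-20:00 (add 7h to convert from UTC-7).
Tomás in UTC: 10:00-13:15, 13:45-14:15, 15:15-20:00 (add 7h to convert from UTC-7).
Maria in UTC: 09:00-13:45, 16:15-20:00.
Quinn ∩ Finn: 10:00-13:15, 15:00-18:30.
Quinn ∩ Finn ∩ Jamal: 10:00-13:00, 15:45-18:30.
Quinn ∩ Finn ∩ Jamal ∩ Carol: 10:00-13:00, 15:45-18:30.
Quinn ∩ Finn ∩ Jamal ∩ Carol ∩ Tomás: 10:00-13:00, 15:45-18:30.
Quinn ∩ Finn ∩ Jamal ∩ Carol ∩ Tomás ∩ Maria: 10:00-13:00, 16:15-18:30.
The first common window of at least 45 minutes is 10:00-13:00, so the earliest start is 10:00.

10:00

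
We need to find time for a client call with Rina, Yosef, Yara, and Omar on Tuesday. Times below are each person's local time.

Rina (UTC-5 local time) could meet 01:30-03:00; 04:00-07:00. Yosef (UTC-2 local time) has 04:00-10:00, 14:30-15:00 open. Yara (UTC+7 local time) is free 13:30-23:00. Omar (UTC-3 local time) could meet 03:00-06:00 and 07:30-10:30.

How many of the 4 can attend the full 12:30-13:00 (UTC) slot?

Rina in UTC: 06:30-08:00, 09:00-12:00 (add 5h to convert from UTC-5).
Yosef in UTC: 06:00-12:00, 16:30-17:00 (add 2h to convert from UTC-2).
Yara in UTC: 06:30-16:00 (subtract 7h to convert from UTC+7).
Omar in UTC: 06:00-09:00, 10:30-13:30 (add 3h to convert from UTC-3).
Yara and Omar can make the full 12:30-13:00 slot — that's 2.

2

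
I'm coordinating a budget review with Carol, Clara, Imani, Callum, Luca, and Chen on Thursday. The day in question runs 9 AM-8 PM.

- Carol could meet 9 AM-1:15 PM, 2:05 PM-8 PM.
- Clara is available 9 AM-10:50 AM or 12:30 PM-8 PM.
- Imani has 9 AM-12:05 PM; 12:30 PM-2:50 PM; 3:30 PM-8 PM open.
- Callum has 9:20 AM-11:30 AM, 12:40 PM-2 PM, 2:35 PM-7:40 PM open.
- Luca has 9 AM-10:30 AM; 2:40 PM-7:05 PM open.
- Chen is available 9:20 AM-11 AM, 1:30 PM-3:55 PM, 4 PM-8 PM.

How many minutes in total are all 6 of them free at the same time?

290

Carol ∩ Clara: 09:00-10:50, 12:30-13:15, 14:05-20:00.
Carol ∩ Clara ∩ Imani: 09:00-10:50, 12:30-13:15, 14:05-14:50, 15:30-20:00.
Carol ∩ Clara ∩ Imani ∩ Callum: 09:20-10:50, 12:40-13:15, 14:35-14:50, 15:30-19:40.
Carol ∩ Clara ∩ Imani ∩ Callum ∩ Luca: 09:20-10:30, 14:40-14:50, 15:30-19:05.
Carol ∩ Clara ∩ Imani ∩ Callum ∩ Luca ∩ Chen: 09:20-10:30, 14:40-14:50, 15:30-15:55, 16:00-19:05.
So the common availability across everyone is 09:20-10:30, 14:40-14:50, 15:30-15:55, 16:00-19:05.
Summing the common windows: 70 + 10 + 25 + 185 = 290 minutes.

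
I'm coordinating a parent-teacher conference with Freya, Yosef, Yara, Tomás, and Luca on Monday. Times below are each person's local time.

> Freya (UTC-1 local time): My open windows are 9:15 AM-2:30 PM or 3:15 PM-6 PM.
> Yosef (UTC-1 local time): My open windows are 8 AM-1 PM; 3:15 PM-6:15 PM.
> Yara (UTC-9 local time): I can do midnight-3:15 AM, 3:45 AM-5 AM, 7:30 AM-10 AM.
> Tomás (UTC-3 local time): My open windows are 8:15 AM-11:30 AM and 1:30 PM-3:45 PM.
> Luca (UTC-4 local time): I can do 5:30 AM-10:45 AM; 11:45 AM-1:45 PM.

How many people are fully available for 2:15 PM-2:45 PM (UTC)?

Freya in UTC: 10:15-15:30, 16:15-19:00 (add 1h to convert from UTC-1).
Yosef in UTC: 09:00-14:00, 16:15-19:15 (add 1h to convert from UTC-1).
Yara in UTC: 09:00-12:15, 12:45-14:00, 16:30-19:00 (add 9h to convert from UTC-9).
Tomás in UTC: 11:15-14:30, 16:30-18:45 (add 3h to convert from UTC-3).
Luca in UTC: 09:30-14:45, 15:45-17:45 (add 4h to convert from UTC-4).
Freya and Luca can make the full 14:15-14:45 slot — that's 2.

2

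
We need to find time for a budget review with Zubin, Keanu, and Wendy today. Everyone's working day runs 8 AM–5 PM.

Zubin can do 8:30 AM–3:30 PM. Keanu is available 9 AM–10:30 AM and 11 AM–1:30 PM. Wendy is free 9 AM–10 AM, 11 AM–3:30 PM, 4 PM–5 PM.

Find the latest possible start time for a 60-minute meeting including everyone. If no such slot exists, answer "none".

12:30

Zubin ∩ Keanu: 09:00-10:30, 11:00-13:30.
Zubin ∩ Keanu ∩ Wendy: 09:00-10:00, 11:00-13:30.
The last common window of at least 60 minutes is 11:00-13:30; a 60-minute meeting can start as late as 12:30 and still end by 13:30.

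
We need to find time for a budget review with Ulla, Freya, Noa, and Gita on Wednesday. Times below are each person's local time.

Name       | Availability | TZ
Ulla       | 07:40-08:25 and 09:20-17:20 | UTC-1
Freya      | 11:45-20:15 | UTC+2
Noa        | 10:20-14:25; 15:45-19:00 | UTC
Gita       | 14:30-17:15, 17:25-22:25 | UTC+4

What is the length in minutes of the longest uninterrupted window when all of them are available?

Ulla in UTC: 08:40-09:25, 10:20-18:20 (add 1h to convert from UTC-1).
Freya in UTC: 09:45-18:15 (subtract 2h to convert from UTC+2).
Noa in UTC: 10:20-14:25, 15:45-19:00.
Gita in UTC: 10:30-13:15, 13:25-18:25 (subtract 4h to convert from UTC+4).
Ulla ∩ Freya: 10:20-18:15.
Ulla ∩ Freya ∩ Noa: 10:20-14:25, 15:45-18:15.
Ulla ∩ Freya ∩ Noa ∩ Gita: 10:30-13:15, 13:25-14:25, 15:45-18:15.
The longest is 10:30-13:15 at 165 minutes.

165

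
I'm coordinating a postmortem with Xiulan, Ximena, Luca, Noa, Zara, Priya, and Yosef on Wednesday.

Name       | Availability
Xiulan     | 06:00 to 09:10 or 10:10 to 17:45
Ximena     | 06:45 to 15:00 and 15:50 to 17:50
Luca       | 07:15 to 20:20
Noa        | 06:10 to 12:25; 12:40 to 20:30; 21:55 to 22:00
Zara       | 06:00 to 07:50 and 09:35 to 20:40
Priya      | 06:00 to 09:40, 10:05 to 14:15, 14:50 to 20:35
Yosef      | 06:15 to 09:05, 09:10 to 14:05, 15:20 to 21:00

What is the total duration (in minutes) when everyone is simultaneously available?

Xiulan ∩ Ximena: 06:45-09:10, 10:10-15:00, 15:50-17:45.
Xiulan ∩ Ximena ∩ Luca: 07:15-09:10, 10:10-15:00, 15:50-17:45.
Xiulan ∩ Ximena ∩ Luca ∩ Noa: 07:15-09:10, 10:10-12:25, 12:40-15:00, 15:50-17:45.
Xiulan ∩ Ximena ∩ Luca ∩ Noa ∩ Zara: 07:15-07:50, 10:10-12:25, 12:40-15:00, 15:50-17:45.
Xiulan ∩ Ximena ∩ Luca ∩ Noa ∩ Zara ∩ Priya: 07:15-07:50, 10:10-12:25, 12:40-14:15, 14:50-15:00, 15:50-17:45.
Xiulan ∩ Ximena ∩ Luca ∩ Noa ∩ Zara ∩ Priya ∩ Yosef: 07:15-07:50, 10:10-12:25, 12:40-14:05, 15:50-17:45.
Summing the common windows: 35 + 135 + 85 + 115 = 370 minutes.

370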